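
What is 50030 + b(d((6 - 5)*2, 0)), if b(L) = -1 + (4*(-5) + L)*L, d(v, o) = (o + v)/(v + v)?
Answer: 200077/4 ≈ 50019.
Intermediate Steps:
d(v, o) = (o + v)/(2*v) (d(v, o) = (o + v)/((2*v)) = (o + v)*(1/(2*v)) = (o + v)/(2*v))
b(L) = -1 + L*(-20 + L) (b(L) = -1 + (-20 + L)*L = -1 + L*(-20 + L))
50030 + b(d((6 - 5)*2, 0)) = 50030 + (-1 + ((0 + (6 - 5)*2)/(2*(((6 - 5)*2))))² - 10*(0 + (6 - 5)*2)/((6 - 5)*2)) = 50030 + (-1 + ((0 + 1*2)/(2*((1*2))))² - 10*(0 + 1*2)/(1*2)) = 50030 + (-1 + ((½)*(0 + 2)/2)² - 10*(0 + 2)/2) = 50030 + (-1 + ((½)*(½)*2)² - 10*2/2) = 50030 + (-1 + (½)² - 20*½) = 50030 + (-1 + ¼ - 10) = 50030 - 43/4 = 200077/4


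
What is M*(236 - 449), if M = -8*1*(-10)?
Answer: -17040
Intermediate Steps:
M = 80 (M = -8*(-10) = 80)
M*(236 - 449) = 80*(236 - 449) = 80*(-213) = -17040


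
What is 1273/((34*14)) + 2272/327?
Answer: 1497743/155652 ≈ 9.6224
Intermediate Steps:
1273/((34*14)) + 2272/327 = 1273/476 + 2272*(1/327) = 1273*(1/476) + 2272/327 = 1273/476 + 2272/327 = 1497743/155652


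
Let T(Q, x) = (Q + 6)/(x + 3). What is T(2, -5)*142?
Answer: -568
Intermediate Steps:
T(Q, x) = (6 + Q)/(3 + x)
T(2, -5)*142 = ((6 + 2)/(3 - 5))*142 = (8/(-2))*142 = -½*8*142 = -4*142 = -568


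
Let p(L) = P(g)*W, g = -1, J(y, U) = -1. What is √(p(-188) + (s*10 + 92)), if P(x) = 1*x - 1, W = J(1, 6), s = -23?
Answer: 2*I*√34 ≈ 11.662*I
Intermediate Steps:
W = -1
P(x) = -1 + x (P(x) = x - 1 = -1 + x)
p(L) = 2 (p(L) = (-1 - 1)*(-1) = -2*(-1) = 2)
√(p(-188) + (s*10 + 92)) = √(2 + (-23*10 + 92)) = √(2 + (-230 + 92)) = √(2 - 138) = √(-136) = 2*I*√34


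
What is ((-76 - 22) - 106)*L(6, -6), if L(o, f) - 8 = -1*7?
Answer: -204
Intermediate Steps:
L(o, f) = 1 (L(o, f) = 8 - 1*7 = 8 - 7 = 1)
((-76 - 22) - 106)*L(6, -6) = ((-76 - 22) - 106)*1 = (-98 - 106)*1 = -204*1 = -204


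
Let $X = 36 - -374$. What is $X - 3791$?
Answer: $-3381$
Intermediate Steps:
$X = 410$ ($X = 36 + 374 = 410$)
$X - 3791 = 410 - 3791 = -3381$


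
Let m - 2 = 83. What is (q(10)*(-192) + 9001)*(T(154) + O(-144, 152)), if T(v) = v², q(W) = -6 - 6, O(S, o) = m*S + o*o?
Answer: 390926900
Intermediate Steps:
m = 85 (m = 2 + 83 = 85)
O(S, o) = o² + 85*S (O(S, o) = 85*S + o*o = 85*S + o² = o² + 85*S)
q(W) = -12
(q(10)*(-192) + 9001)*(T(154) + O(-144, 152)) = (-12*(-192) + 9001)*(154² + (152² + 85*(-144))) = (2304 + 9001)*(23716 + (23104 - 12240)) = 11305*(23716 + 10864) = 11305*34580 = 390926900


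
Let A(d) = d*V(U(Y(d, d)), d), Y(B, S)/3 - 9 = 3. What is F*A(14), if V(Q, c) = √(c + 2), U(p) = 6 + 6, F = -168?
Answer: -9408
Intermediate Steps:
Y(B, S) = 36 (Y(B, S) = 27 + 3*3 = 27 + 9 = 36)
U(p) = 12
V(Q, c) = √(2 + c)
A(d) = d*√(2 + d)
F*A(14) = -2352*√(2 + 14) = -2352*√16 = -2352*4 = -168*56 = -9408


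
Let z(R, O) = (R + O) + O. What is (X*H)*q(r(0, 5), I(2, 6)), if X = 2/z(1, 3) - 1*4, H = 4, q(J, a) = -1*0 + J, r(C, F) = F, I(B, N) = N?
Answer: -520/7 ≈ -74.286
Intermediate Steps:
z(R, O) = R + 2*O (z(R, O) = (O + R) + O = R + 2*O)
q(J, a) = J (q(J, a) = 0 + J = J)
X = -26/7 (X = 2/(1 + 2*3) - 1*4 = 2/(1 + 6) - 4 = 2/7 - 4 = -26/7 ≈ -3.7143)
(X*H)*q(r(0, 5), I(2, 6)) = -26/7*4*5 = -104/7*5 = -520/7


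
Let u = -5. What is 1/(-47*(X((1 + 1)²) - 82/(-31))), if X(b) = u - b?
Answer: 31/9259 ≈ 0.0033481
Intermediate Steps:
X(b) = -5 - b
1/(-47*(X((1 + 1)²) - 82/(-31))) = 1/(-47*((-5 - (1 + 1)²) - 82/(-31))) = 1/(-47*((-5 - 1*2²) - 82*(-1/31))) = 1/(-47*((-5 - 1*4) + 82/31)) = 1/(-47*((-5 - 4) + 82/31)) = 1/(-47*(-9 + 82/31)) = 1/(-47*(-197/31)) = 1/(9259/31) = 31/9259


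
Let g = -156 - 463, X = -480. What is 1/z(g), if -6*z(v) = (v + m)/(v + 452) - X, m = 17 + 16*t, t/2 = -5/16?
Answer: -167/13462 ≈ -0.012405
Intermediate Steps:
t = -5/8 (t = 2*(-5/16) = -5/8 ≈ -0.62500)
g = -619
m = 7 (m = 17 + 16*(-5/8) = 17 - 10 = 7)
z(v) = -80 - (7 + v)/(6*(452 + v)) (z(v) = -((v + 7)/(v + 452) - 1*(-480))/6 = -((7 + v)/(452 + v) + 480)/6 = -(480 + (7 + v)/(452 + v))/6 = -80 - (7 + v)/(6*(452 + v)))
1/z(g) = 1/((-216967 - 481*(-619))/(6*(452 - 619))) = 1/((⅙)*(-216967 + 297739)/(-167)) = 1/((⅙)*(-1/167)*80772) = 1/(-13462/167) = -167/13462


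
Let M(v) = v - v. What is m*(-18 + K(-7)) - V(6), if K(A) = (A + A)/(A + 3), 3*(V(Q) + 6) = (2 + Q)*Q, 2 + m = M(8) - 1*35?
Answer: 1053/2 ≈ 526.50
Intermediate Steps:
M(v) = 0
m = -37 (m = -2 + (0 - 1*35) = -2 + (0 - 35) = -2 - 35 = -37)
V(Q) = -6 + Q*(2 + Q)/3 (V(Q) = -6 + ((2 + Q)*Q)/3 = -6 + (Q*(2 + Q))/3 = -6 + Q*(2 + Q)/3)
K(A) = 2*A/(3 + A) (K(A) = (2*A)/(3 + A) = 2*A/(3 + A))
m*(-18 + K(-7)) - V(6) = -37*(-18 + 2*(-7)/(3 - 7)) - (-6 + (1/3)*6**2 + (2/3)*6) = -37*(-18 + 2*(-7)/(-4)) - (-6 + (1/3)*36 + 4) = -37*(-18 + 2*(-7)*(-1/4)) - (-6 + 12 + 4) = -37*(-18 + 7/2) - 1*10 = -37*(-29/2) - 10 = 1073/2 - 10 = 1053/2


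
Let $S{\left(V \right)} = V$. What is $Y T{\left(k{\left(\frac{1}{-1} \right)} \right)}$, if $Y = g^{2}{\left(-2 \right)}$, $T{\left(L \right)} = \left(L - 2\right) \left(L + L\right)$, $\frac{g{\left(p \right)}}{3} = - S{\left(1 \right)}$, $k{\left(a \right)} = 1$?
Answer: $-18$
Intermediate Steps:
$g{\left(p \right)} = -3$ ($g{\left(p \right)} = 3 \left(\left(-1\right) 1\right) = 3 \left(-1\right) = -3$)
$T{\left(L \right)} = 2 L \left(-2 + L\right)$ ($T{\left(L \right)} = \left(-2 + L\right) 2 L = 2 L \left(-2 + L\right)$)
$Y = 9$ ($Y = \left(-3\right)^{2} = 9$)
$Y T{\left(k{\left(\frac{1}{-1} \right)} \right)} = 9 \cdot 2 \cdot 1 \left(-2 + 1\right) = 9 \cdot 2 \cdot 1 \left(-1\right) = 9 \left(-2\right) = -18$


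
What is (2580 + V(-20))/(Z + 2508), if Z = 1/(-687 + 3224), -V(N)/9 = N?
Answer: 7002120/6362797 ≈ 1.1005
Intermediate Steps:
V(N) = -9*N
Z = 1/2537 ≈ 0.00039417
(2580 + V(-20))/(Z + 2508) = (2580 - 9*(-20))/(1/2537 + 2508) = (2580 + 180)/(6362797/2537) = 2760*(2537/6362797) = 7002120/6362797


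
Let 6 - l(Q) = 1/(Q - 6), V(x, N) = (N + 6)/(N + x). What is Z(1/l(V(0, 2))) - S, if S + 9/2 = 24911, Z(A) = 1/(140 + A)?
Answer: -22689815/911 ≈ -24907.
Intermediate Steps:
V(x, N) = (6 + N)/(N + x)
l(Q) = 6 - 1/(-6 + Q) (l(Q) = 6 - 1/(Q - 6) = 6 - 1/(-6 + Q))
S = 49813/2 (S = -9/2 + 24911 = 49813/2 ≈ 24907.)
Z(1/l(V(0, 2))) - S = 1/(140 + 1/((-37 + 6*((6 + 2)/(2 + 0)))/(-6 + (6 + 2)/(2 + 0)))) - 1*49813/2 = 1/(140 + 1/((-37 + 6*(8/2))/(-6 + 8/2))) - 49813/2 = 1/(140 + 1/((-37 + 6*((½)*8))/(-6 + (½)*8))) - 49813/2 = 1/(140 + 1/((-37 + 6*4)/(-6 + 4))) - 49813/2 = 1/(140 + 1/((-37 + 24)/(-2))) - 49813/2 = 1/(140 + 1/(-½*(-13))) - 49813/2 = 1/(140 + 1/(13/2)) - 49813/2 = 1/(140 + 2/13) - 49813/2 = 1/(1822/13) - 49813/2 = 13/1822 - 49813/2 = -22689815/911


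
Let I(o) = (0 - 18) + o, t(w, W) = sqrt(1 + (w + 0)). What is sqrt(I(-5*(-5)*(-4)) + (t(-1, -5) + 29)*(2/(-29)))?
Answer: 2*I*sqrt(30) ≈ 10.954*I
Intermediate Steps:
t(w, W) = sqrt(1 + w)
I(o) = -18 + o
sqrt(I(-5*(-5)*(-4)) + (t(-1, -5) + 29)*(2/(-29))) = sqrt((-18 - 5*(-5)*(-4)) + (sqrt(1 - 1) + 29)*(2/(-29))) = sqrt((-18 + 25*(-4)) + (sqrt(0) + 29)*(2*(-1/29))) = sqrt((-18 - 100) + (0 + 29)*(-2/29)) = sqrt(-118 + 29*(-2/29)) = sqrt(-118 - 2) = sqrt(-120) = 2*I*sqrt(30)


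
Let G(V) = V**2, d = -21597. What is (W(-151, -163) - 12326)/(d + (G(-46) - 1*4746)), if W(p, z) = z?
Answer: 12489/24227 ≈ 0.51550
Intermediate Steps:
(W(-151, -163) - 12326)/(d + (G(-46) - 1*4746)) = (-163 - 12326)/(-21597 + ((-46)**2 - 1*4746)) = -12489/(-21597 + (2116 - 4746)) = -12489/(-21597 - 2630) = -12489/(-24227) = -12489*(-1/24227) = 12489/24227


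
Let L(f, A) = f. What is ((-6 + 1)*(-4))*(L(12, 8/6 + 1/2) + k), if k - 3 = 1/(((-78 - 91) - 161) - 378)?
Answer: 53095/177 ≈ 299.97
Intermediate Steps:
k = 2123/708 (k = 3 + 1/(((-78 - 91) - 161) - 378) = 3 + 1/((-169 - 161) - 378) = 3 + 1/(-330 - 378) = 3 + 1/(-708) = 3 - 1/708 = 2123/708 ≈ 2.9986)
((-6 + 1)*(-4))*(L(12, 8/6 + 1/2) + k) = ((-6 + 1)*(-4))*(12 + 2123/708) = -5*(-4)*(10619/708) = 20*(10619/708) = 53095/177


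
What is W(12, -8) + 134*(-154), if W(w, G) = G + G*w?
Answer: -20740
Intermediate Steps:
W(12, -8) + 134*(-154) = -8*(1 + 12) + 134*(-154) = -8*13 - 20636 = -104 - 20636 = -20740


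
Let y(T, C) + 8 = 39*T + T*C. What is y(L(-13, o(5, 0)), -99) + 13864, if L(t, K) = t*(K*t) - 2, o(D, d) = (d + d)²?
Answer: 13976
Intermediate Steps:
o(D, d) = 4*d² (o(D, d) = (2*d)² = 4*d²)
L(t, K) = -2 + K*t² (L(t, K) = K*t² - 2 = -2 + K*t²)
y(T, C) = -8 + 39*T + C*T (y(T, C) = -8 + (39*T + T*C) = -8 + (39*T + C*T) = -8 + 39*T + C*T)
y(L(-13, o(5, 0)), -99) + 13864 = (-8 + 39*(-2 + (4*0²)*(-13)²) - 99*(-2 + (4*0²)*(-13)²)) + 13864 = (-8 + 39*(-2 + (4*0)*169) - 99*(-2 + (4*0)*169)) + 13864 = (-8 + 39*(-2 + 0*169) - 99*(-2 + 0*169)) + 13864 = (-8 + 39*(-2 + 0) - 99*(-2 + 0)) + 13864 = (-8 + 39*(-2) - 99*(-2)) + 13864 = (-8 - 78 + 198) + 13864 = 112 + 13864 = 13976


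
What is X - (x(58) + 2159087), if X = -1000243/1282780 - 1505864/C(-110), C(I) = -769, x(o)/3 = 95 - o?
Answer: -2128026828993307/986457820 ≈ -2.1572e+6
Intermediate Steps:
x(o) = 285 - 3*o (x(o) = 3*(95 - o) = 285 - 3*o)
X = 1930923035053/986457820 (X = -1000243/1282780 - 1505864/(-769) = -1000243*1/1282780 - 1505864*(-1/769) = -1000243/1282780 + 1505864/769 = 1930923035053/986457820 ≈ 1957.4)
X - (x(58) + 2159087) = 1930923035053/986457820 - ((285 - 3*58) + 2159087) = 1930923035053/986457820 - ((285 - 174) + 2159087) = 1930923035053/986457820 - (111 + 2159087) = 1930923035053/986457820 - 1*2159198 = 1930923035053/986457820 - 2159198 = -2128026828993307/986457820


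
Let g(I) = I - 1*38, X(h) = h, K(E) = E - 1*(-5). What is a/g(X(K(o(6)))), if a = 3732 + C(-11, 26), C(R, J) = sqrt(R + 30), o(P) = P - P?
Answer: -1244/11 - sqrt(19)/33 ≈ -113.22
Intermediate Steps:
o(P) = 0
C(R, J) = sqrt(30 + R)
K(E) = 5 + E (K(E) = E + 5 = 5 + E)
g(I) = -38 + I (g(I) = I - 38 = -38 + I)
a = 3732 + sqrt(19) (a = 3732 + sqrt(30 - 11) = 3732 + sqrt(19) ≈ 3736.4)
a/g(X(K(o(6)))) = (3732 + sqrt(19))/(-38 + (5 + 0)) = (3732 + sqrt(19))/(-38 + 5) = (3732 + sqrt(19))/(-33) = (3732 + sqrt(19))*(-1/33) = -1244/11 - sqrt(19)/33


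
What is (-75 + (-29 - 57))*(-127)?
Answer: 20447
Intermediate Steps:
(-75 + (-29 - 57))*(-127) = (-75 - 86)*(-127) = -161*(-127) = 20447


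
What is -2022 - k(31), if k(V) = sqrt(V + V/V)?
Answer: -2022 - 4*sqrt(2) ≈ -2027.7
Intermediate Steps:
k(V) = sqrt(1 + V) (k(V) = sqrt(V + 1) = sqrt(1 + V))
-2022 - k(31) = -2022 - sqrt(1 + 31) = -2022 - sqrt(32) = -2022 - 4*sqrt(2)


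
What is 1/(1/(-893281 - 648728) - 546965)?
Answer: -1542009/843424952686 ≈ -1.8283e-6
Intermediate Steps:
1/(1/(-893281 - 648728) - 546965) = 1/(1/(-1542009) - 546965) = 1/(-1/1542009 - 546965) = 1/(-843424952686/1542009) = -1542009/843424952686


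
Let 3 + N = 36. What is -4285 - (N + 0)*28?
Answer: -5209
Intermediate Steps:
N = 33 (N = -3 + 36 = 33)
-4285 - (N + 0)*28 = -4285 - (33 + 0)*28 = -4285 - 33*28 = -4285 - 1*924 = -4285 - 924 = -5209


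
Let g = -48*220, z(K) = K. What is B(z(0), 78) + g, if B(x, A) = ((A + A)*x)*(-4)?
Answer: -10560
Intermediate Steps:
g = -10560
B(x, A) = -8*A*x (B(x, A) = ((2*A)*x)*(-4) = (2*A*x)*(-4) = -8*A*x)
B(z(0), 78) + g = -8*78*0 - 10560 = 0 - 10560 = -10560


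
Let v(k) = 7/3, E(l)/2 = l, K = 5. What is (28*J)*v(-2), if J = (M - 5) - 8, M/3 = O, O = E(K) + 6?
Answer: 6860/3 ≈ 2286.7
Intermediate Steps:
E(l) = 2*l
O = 16 (O = 2*5 + 6 = 10 + 6 = 16)
M = 48 (M = 3*16 = 48)
v(k) = 7/3 (v(k) = 7*(⅓) = 7/3)
J = 35 (J = (48 - 5) - 8 = 43 - 8 = 35)
(28*J)*v(-2) = (28*35)*(7/3) = 980*(7/3) = 6860/3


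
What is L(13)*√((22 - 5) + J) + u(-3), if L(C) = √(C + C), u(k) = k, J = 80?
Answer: -3 + √2522 ≈ 47.220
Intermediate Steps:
L(C) = √2*√C (L(C) = √(2*C) = √2*√C)
L(13)*√((22 - 5) + J) + u(-3) = (√2*√13)*√((22 - 5) + 80) - 3 = √26*√(17 + 80) - 3 = √26*√97 - 3 = √2522 - 3 = -3 + √2522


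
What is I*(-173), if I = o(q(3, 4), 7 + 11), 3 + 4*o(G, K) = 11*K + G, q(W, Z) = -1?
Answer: -16781/2 ≈ -8390.5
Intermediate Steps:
o(G, K) = -¾ + G/4 + 11*K/4 (o(G, K) = -¾ + (11*K + G)/4 = -¾ + (G + 11*K)/4 = -¾ + (G/4 + 11*K/4) = -¾ + G/4 + 11*K/4)
I = 97/2 (I = -¾ + (¼)*(-1) + 11*(7 + 11)/4 = -¾ - ¼ + (11/4)*18 = -¾ - ¼ + 99/2 = 97/2 ≈ 48.500)
I*(-173) = (97/2)*(-173) = -16781/2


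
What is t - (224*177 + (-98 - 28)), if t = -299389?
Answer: -338911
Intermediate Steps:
t - (224*177 + (-98 - 28)) = -299389 - (224*177 + (-98 - 28)) = -299389 - (39648 - 126) = -299389 - 1*39522 = -299389 - 39522 = -338911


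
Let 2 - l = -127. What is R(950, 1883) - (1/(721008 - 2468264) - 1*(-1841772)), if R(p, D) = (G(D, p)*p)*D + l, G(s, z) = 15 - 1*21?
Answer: -21971295155207/1747256 ≈ -1.2575e+7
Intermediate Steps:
G(s, z) = -6 (G(s, z) = 15 - 21 = -6)
l = 129 (l = 2 - 1*(-127) = 2 + 127 = 129)
R(p, D) = 129 - 6*D*p (R(p, D) = (-6*p)*D + 129 = -6*D*p + 129 = 129 - 6*D*p)
R(950, 1883) - (1/(721008 - 2468264) - 1*(-1841772)) = (129 - 6*1883*950) - (1/(721008 - 2468264) - 1*(-1841772)) = (129 - 10733100) - (1/(-1747256) + 1841772) = -10732971 - (-1/1747256 + 1841772) = -10732971 - 1*3218047177631/1747256 = -10732971 - 3218047177631/1747256 = -21971295155207/1747256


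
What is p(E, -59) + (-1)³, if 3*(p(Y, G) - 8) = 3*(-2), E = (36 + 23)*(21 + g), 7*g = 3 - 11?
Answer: 5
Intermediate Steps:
g = -8/7 (g = (3 - 11)/7 = (⅐)*(-8) = -8/7 ≈ -1.1429)
E = 8201/7 (E = (36 + 23)*(21 - 8/7) = 59*(139/7) = 8201/7 ≈ 1171.6)
p(Y, G) = 6 (p(Y, G) = 8 + (3*(-2))/3 = 8 + (⅓)*(-6) = 8 - 2 = 6)
p(E, -59) + (-1)³ = 6 + (-1)³ = 6 - 1 = 5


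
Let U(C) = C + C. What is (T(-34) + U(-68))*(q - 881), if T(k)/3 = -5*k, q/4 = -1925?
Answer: -3209294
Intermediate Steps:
q = -7700 (q = 4*(-1925) = -7700)
U(C) = 2*C
T(k) = -15*k (T(k) = 3*(-5*k) = -15*k)
(T(-34) + U(-68))*(q - 881) = (-15*(-34) + 2*(-68))*(-7700 - 881) = (510 - 136)*(-8581) = 374*(-8581) = -3209294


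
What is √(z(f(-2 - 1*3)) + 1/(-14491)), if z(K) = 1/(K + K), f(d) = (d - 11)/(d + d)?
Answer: √1049713549/57964 ≈ 0.55896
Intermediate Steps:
f(d) = (-11 + d)/(2*d) (f(d) = (-11 + d)/((2*d)) = (-11 + d)*(1/(2*d)) = (-11 + d)/(2*d))
z(K) = 1/(2*K)
√(z(f(-2 - 1*3)) + 1/(-14491)) = √(1/(2*(((-11 + (-2 - 1*3))/(2*(-2 - 1*3))))) + 1/(-14491)) = √(1/(2*(((-11 + (-2 - 3))/(2*(-2 - 3))))) - 1/14491) = √(1/(2*(((½)*(-11 - 5)/(-5)))) - 1/14491) = √(1/(2*(((½)*(-⅕)*(-16)))) - 1/14491) = √(1/(2*(8/5)) - 1/14491) = √((½)*(5/8) - 1/14491) = √(5/16 - 1/14491) = √(72439/231856) = √1049713549/57964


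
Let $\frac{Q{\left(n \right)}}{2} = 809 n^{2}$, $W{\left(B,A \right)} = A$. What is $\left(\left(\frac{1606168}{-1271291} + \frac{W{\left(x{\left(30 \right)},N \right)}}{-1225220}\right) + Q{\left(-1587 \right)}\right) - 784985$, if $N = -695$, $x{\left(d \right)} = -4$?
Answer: $\frac{1269222460904234409285}{311522231804} \approx 4.0743 \cdot 10^{9}$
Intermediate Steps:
$Q{\left(n \right)} = 1618 n^{2}$ ($Q{\left(n \right)} = 2 \cdot 809 n^{2} = 1618 n^{2}$)
$\left(\left(\frac{1606168}{-1271291} + \frac{W{\left(x{\left(30 \right)},N \right)}}{-1225220}\right) + Q{\left(-1587 \right)}\right) - 784985 = \left(\left(\frac{1606168}{-1271291} - \frac{695}{-1225220}\right) + 1618 \left(-1587\right)^{2}\right) - 784985 = \left(\left(1606168 \left(- \frac{1}{1271291}\right) - - \frac{139}{245044}\right) + 1618 \cdot 2518569\right) - 784985 = \left(\left(- \frac{1606168}{1271291} + \frac{139}{245044}\right) + 4075044642\right) - 784985 = \left(- \frac{393405121943}{311522231804} + 4075044642\right) - 784985 = \frac{1269467001183367072225}{311522231804} - 784985 = \frac{1269222460904234409285}{311522231804}$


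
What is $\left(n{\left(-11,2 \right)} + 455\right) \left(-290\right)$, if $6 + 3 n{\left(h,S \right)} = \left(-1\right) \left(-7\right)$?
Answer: $- \frac{396140}{3} \approx -1.3205 \cdot 10^{5}$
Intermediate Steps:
$n{\left(h,S \right)} = \frac{1}{3}$ ($n{\left(h,S \right)} = -2 + \frac{\left(-1\right) \left(-7\right)}{3} = -2 + \frac{1}{3} \cdot 7 = -2 + \frac{7}{3} = \frac{1}{3}$)
$\left(n{\left(-11,2 \right)} + 455\right) \left(-290\right) = \left(\frac{1}{3} + 455\right) \left(-290\right) = \frac{1366}{3} \left(-290\right) = - \frac{396140}{3}$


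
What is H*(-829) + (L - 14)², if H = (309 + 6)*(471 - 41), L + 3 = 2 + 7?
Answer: -112287986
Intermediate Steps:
L = 6 (L = -3 + (2 + 7) = -3 + 9 = 6)
H = 135450 (H = 315*430 = 135450)
H*(-829) + (L - 14)² = 135450*(-829) + (6 - 14)² = -112288050 + (-8)² = -112288050 + 64 = -112287986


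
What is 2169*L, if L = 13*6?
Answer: 169182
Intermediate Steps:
L = 78
2169*L = 2169*78 = 169182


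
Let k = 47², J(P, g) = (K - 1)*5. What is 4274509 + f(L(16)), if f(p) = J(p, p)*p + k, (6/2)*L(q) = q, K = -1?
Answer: 12829994/3 ≈ 4.2767e+6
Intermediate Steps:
J(P, g) = -10 (J(P, g) = (-1 - 1)*5 = -2*5 = -10)
L(q) = q/3
k = 2209
f(p) = 2209 - 10*p (f(p) = -10*p + 2209 = 2209 - 10*p)
4274509 + f(L(16)) = 4274509 + (2209 - 10*16/3) = 4274509 + (2209 - 160/3) = 4274509 + 6467/3 = 12829994/3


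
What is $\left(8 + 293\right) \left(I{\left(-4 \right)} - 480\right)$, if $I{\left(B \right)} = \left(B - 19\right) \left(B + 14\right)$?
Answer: $-213710$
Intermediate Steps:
$I{\left(B \right)} = \left(-19 + B\right) \left(14 + B\right)$
$\left(8 + 293\right) \left(I{\left(-4 \right)} - 480\right) = \left(8 + 293\right) \left(\left(-266 + \left(-4\right)^{2} - -20\right) - 480\right) = 301 \left(\left(-266 + 16 + 20\right) - 480\right) = 301 \left(-230 - 480\right) = 301 \left(-710\right) = -213710$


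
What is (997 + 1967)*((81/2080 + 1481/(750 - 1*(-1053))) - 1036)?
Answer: -73758420223/24040 ≈ -3.0682e+6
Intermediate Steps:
(997 + 1967)*((81/2080 + 1481/(750 - 1*(-1053))) - 1036) = 2964*((81*(1/2080) + 1481/(750 + 1053)) - 1036) = 2964*((81/2080 + 1481/1803) - 1036) = 2964*(3226523/3750240 - 1036) = 2964*(-3882022117/3750240) = -73758420223/24040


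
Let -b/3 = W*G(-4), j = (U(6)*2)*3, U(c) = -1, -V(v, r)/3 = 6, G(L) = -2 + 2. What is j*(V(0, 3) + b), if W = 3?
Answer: 108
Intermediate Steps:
G(L) = 0
V(v, r) = -18 (V(v, r) = -3*6 = -18)
j = -6 (j = -1*2*3 = -2*3 = -6)
b = 0 (b = -9*0 = -3*0 = 0)
j*(V(0, 3) + b) = -6*(-18 + 0) = -6*(-18) = 108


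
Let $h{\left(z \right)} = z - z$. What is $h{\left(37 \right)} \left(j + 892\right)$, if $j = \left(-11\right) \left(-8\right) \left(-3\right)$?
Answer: $0$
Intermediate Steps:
$h{\left(z \right)} = 0$
$j = -264$ ($j = 88 \left(-3\right) = -264$)
$h{\left(37 \right)} \left(j + 892\right) = 0 \left(-264 + 892\right) = 0 \cdot 628 = 0$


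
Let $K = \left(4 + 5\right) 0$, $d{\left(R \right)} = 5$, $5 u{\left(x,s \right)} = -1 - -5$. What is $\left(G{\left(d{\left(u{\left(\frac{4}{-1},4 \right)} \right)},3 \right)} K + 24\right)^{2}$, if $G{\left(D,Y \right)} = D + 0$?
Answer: $576$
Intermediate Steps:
$u{\left(x,s \right)} = \frac{4}{5}$ ($u{\left(x,s \right)} = \frac{-1 - -5}{5} = \frac{-1 + 5}{5} = \frac{1}{5} \cdot 4 = \frac{4}{5}$)
$G{\left(D,Y \right)} = D$
$K = 0$ ($K = 9 \cdot 0 = 0$)
$\left(G{\left(d{\left(u{\left(\frac{4}{-1},4 \right)} \right)},3 \right)} K + 24\right)^{2} = \left(5 \cdot 0 + 24\right)^{2} = \left(0 + 24\right)^{2} = 24^{2} = 576$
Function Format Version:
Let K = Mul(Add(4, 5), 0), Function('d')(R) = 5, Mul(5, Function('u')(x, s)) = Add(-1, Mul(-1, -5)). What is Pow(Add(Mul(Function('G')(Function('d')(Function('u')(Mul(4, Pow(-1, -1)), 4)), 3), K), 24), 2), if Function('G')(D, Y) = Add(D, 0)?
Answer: 576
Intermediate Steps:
Function('u')(x, s) = Rational(4, 5) (Function('u')(x, s) = Mul(Rational(1, 5), Add(-1, Mul(-1, -5))) = Mul(Rational(1, 5), Add(-1, 5)) = Mul(Rational(1, 5), 4) = Rational(4, 5))
Function('G')(D, Y) = D
K = 0 (K = Mul(9, 0) = 0)
Pow(Add(Mul(Function('G')(Function('d')(Function('u')(Mul(4, Pow(-1, -1)), 4)), 3), K), 24), 2) = Pow(Add(Mul(5, 0), 24), 2) = Pow(Add(0, 24), 2) = Pow(24, 2) = 576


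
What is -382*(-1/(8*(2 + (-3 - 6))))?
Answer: -191/28 ≈ -6.8214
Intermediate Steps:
-382*(-1/(8*(2 + (-3 - 6)))) = -382*(-1/(8*(2 - 9))) = -382/((-7*(-8))) = -382/56 = -382*1/56 = -191/28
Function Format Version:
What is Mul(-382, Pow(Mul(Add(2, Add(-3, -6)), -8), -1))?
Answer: Rational(-191, 28) ≈ -6.8214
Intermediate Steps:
Mul(-382, Pow(Mul(Add(2, Add(-3, -6)), -8), -1)) = Mul(-382, Pow(Mul(Add(2, -9), -8), -1)) = Mul(-382, Pow(Mul(-7, -8), -1)) = Mul(-382, Pow(56, -1)) = Mul(-382, Rational(1, 56)) = Rational(-191, 28)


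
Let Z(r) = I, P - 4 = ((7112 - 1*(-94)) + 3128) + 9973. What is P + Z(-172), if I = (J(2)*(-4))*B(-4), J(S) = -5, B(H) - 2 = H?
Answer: 20271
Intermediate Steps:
B(H) = 2 + H
P = 20311 (P = 4 + (((7112 - 1*(-94)) + 3128) + 9973) = 4 + (((7112 + 94) + 3128) + 9973) = 4 + ((7206 + 3128) + 9973) = 4 + (10334 + 9973) = 4 + 20307 = 20311)
I = -40 (I = (-5*(-4))*(2 - 4) = 20*(-2) = -40)
Z(r) = -40
P + Z(-172) = 20311 - 40 = 20271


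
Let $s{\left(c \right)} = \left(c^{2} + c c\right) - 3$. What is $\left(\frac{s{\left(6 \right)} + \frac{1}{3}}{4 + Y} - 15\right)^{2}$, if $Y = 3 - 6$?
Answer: $\frac{26569}{9} \approx 2952.1$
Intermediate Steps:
$s{\left(c \right)} = -3 + 2 c^{2}$ ($s{\left(c \right)} = \left(c^{2} + c^{2}\right) - 3 = 2 c^{2} - 3 = -3 + 2 c^{2}$)
$Y = -3$ ($Y = 3 - 6 = -3$)
$\left(\frac{s{\left(6 \right)} + \frac{1}{3}}{4 + Y} - 15\right)^{2} = \left(\frac{\left(-3 + 2 \cdot 6^{2}\right) + \frac{1}{3}}{4 - 3} - 15\right)^{2} = \left(\frac{\left(-3 + 2 \cdot 36\right) + \frac{1}{3}}{1} - 15\right)^{2} = \left(\left(\left(-3 + 72\right) + \frac{1}{3}\right) 1 - 15\right)^{2} = \left(\left(69 + \frac{1}{3}\right) 1 - 15\right)^{2} = \left(\frac{208}{3} \cdot 1 - 15\right)^{2} = \left(\frac{208}{3} - 15\right)^{2} = \left(\frac{163}{3}\right)^{2} = \frac{26569}{9}$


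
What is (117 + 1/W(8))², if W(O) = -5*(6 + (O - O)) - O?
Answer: 19758025/1444 ≈ 13683.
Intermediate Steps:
W(O) = -30 - O (W(O) = -5*(6 + 0) - O = -5*6 - O = -30 - O)
(117 + 1/W(8))² = (117 + 1/(-30 - 1*8))² = (117 + 1/(-30 - 8))² = (117 + 1/(-38))² = (117 - 1/38)² = (4445/38)² = 19758025/1444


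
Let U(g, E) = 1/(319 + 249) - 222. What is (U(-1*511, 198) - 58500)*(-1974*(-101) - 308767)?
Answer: 3648704514335/568 ≈ 6.4238e+9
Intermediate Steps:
U(g, E) = -126095/568 (U(g, E) = 1/568 - 222 = -126095/568)
(U(-1*511, 198) - 58500)*(-1974*(-101) - 308767) = (-126095/568 - 58500)*(-1974*(-101) - 308767) = -33354095*(199374 - 308767)/568 = -33354095/568*(-109393) = 3648704514335/568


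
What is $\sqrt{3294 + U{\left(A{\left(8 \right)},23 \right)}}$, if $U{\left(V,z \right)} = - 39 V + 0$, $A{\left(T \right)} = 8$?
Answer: $\sqrt{2982} \approx 54.608$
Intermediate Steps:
$U{\left(V,z \right)} = - 39 V$
$\sqrt{3294 + U{\left(A{\left(8 \right)},23 \right)}} = \sqrt{3294 - 312} = \sqrt{2982}$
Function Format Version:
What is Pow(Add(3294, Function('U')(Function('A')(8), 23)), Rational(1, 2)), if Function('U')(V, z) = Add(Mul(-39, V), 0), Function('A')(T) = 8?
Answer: Pow(2982, Rational(1, 2)) ≈ 54.608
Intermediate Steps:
Function('U')(V, z) = Mul(-39, V)
Pow(Add(3294, Function('U')(Function('A')(8), 23)), Rational(1, 2)) = Pow(Add(3294, Mul(-39, 8)), Rational(1, 2)) = Pow(Add(3294, -312), Rational(1, 2)) = Pow(2982, Rational(1, 2))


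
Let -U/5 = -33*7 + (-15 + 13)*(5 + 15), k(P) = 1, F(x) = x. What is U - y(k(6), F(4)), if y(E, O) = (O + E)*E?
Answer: 1350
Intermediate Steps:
U = 1355 (U = -5*(-33*7 + (-15 + 13)*(5 + 15)) = -5*(-231 - 2*20) = -5*(-231 - 40) = -5*(-271) = 1355)
y(E, O) = E*(E + O) (y(E, O) = (E + O)*E = E*(E + O))
U - y(k(6), F(4)) = 1355 - (1 + 4) = 1355 - 5 = 1350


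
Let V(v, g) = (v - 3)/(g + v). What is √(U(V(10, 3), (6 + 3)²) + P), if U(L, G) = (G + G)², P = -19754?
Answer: √6490 ≈ 80.561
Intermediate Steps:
V(v, g) = (-3 + v)/(g + v)
U(L, G) = 4*G² (U(L, G) = (2*G)² = 4*G²)
√(U(V(10, 3), (6 + 3)²) + P) = √(4*((6 + 3)²)² - 19754) = √(4*(9²)² - 19754) = √(4*81² - 19754) = √(4*6561 - 19754) = √(26244 - 19754) = √6490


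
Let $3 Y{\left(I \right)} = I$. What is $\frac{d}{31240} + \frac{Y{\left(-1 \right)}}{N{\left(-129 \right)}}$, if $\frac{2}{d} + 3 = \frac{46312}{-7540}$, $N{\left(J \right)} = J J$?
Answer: $- \frac{72656863}{2687649236316} \approx -2.7034 \cdot 10^{-5}$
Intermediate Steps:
$N{\left(J \right)} = J^{2}$
$d = - \frac{3770}{17233}$ ($d = \frac{2}{-3 + \frac{46312}{-7540}} = \frac{2}{-3 + 46312 \left(- \frac{1}{7540}\right)} = \frac{2}{-3 - \frac{11578}{1885}} = \frac{2}{- \frac{17233}{1885}} = 2 \left(- \frac{1885}{17233}\right) = - \frac{3770}{17233} \approx -0.21877$)
$Y{\left(I \right)} = \frac{I}{3}$
$\frac{d}{31240} + \frac{Y{\left(-1 \right)}}{N{\left(-129 \right)}} = - \frac{3770}{17233 \cdot 31240} + \frac{\frac{1}{3} \left(-1\right)}{\left(-129\right)^{2}} = \left(- \frac{3770}{17233}\right) \frac{1}{31240} - \frac{1}{3 \cdot 16641} = - \frac{377}{53835892} - \frac{1}{49923} = - \frac{72656863}{2687649236316}$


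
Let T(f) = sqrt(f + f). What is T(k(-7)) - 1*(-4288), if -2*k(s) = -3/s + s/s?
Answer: 4288 + I*sqrt(70)/7 ≈ 4288.0 + 1.1952*I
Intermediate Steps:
k(s) = -1/2 + 3/(2*s) (k(s) = -(-3/s + s/s)/2 = -(-3/s + 1)/2 = -(1 - 3/s)/2 = -1/2 + 3/(2*s))
T(f) = sqrt(2)*sqrt(f) (T(f) = sqrt(2*f) = sqrt(2)*sqrt(f))
T(k(-7)) - 1*(-4288) = sqrt(2)*sqrt((1/2)*(3 - 1*(-7))/(-7)) - 1*(-4288) = sqrt(2)*sqrt((1/2)*(-1/7)*(3 + 7)) + 4288 = sqrt(2)*sqrt((1/2)*(-1/7)*10) + 4288 = sqrt(2)*sqrt(-5/7) + 4288 = sqrt(2)*(I*sqrt(35)/7) + 4288 = I*sqrt(70)/7 + 4288 = 4288 + I*sqrt(70)/7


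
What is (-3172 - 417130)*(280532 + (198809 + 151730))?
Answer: -265240403442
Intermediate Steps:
(-3172 - 417130)*(280532 + (198809 + 151730)) = -420302*(280532 + 350539) = -420302*631071 = -265240403442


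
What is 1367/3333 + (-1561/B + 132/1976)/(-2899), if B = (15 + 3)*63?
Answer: 26457912821/64438325523 ≈ 0.41059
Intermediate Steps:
B = 1134 (B = 18*63 = 1134)
1367/3333 + (-1561/B + 132/1976)/(-2899) = 1367/3333 + (-1561/1134 + 132/1976)/(-2899) = 1367*(1/3333) + (-1561*1/1134 + 132*(1/1976))*(-1/2899) = 1367/3333 + (-223/162 + 33/494)*(-1/2899) = 1367/3333 - 26204/20007*(-1/2899) = 1367/3333 + 26204/58000293 = 26457912821/64438325523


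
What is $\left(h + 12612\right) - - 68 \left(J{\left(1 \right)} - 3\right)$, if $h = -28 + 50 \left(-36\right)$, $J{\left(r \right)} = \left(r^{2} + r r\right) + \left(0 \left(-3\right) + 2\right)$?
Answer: $10852$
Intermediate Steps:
$J{\left(r \right)} = 2 + 2 r^{2}$ ($J{\left(r \right)} = \left(r^{2} + r^{2}\right) + \left(0 + 2\right) = 2 r^{2} + 2 = 2 + 2 r^{2}$)
$h = -1828$ ($h = -28 - 1800 = -1828$)
$\left(h + 12612\right) - - 68 \left(J{\left(1 \right)} - 3\right) = \left(-1828 + 12612\right) - - 68 \left(\left(2 + 2 \cdot 1^{2}\right) - 3\right) = 10784 - - 68 \left(\left(2 + 2 \cdot 1\right) - 3\right) = 10784 - - 68 \left(\left(2 + 2\right) - 3\right) = 10784 - - 68 \left(4 - 3\right) = 10784 - \left(-68\right) 1 = 10784 - -68 = 10784 + 68 = 10852$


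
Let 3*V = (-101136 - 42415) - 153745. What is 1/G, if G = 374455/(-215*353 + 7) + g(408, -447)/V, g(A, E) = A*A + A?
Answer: -82945584/548951179 ≈ -0.15110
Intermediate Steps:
V = -297296/3 (V = ((-101136 - 42415) - 153745)/3 = (-143551 - 153745)/3 = (⅓)*(-297296) = -297296/3 ≈ -99099.)
g(A, E) = A + A² (g(A, E) = A² + A = A + A²)
G = -548951179/82945584 (G = 374455/(-215*353 + 7) + (408*(1 + 408))/(-297296/3) = 374455/(-75895 + 7) + (408*409)*(-3/297296) = 374455/(-75888) + 166872*(-3/297296) = 374455*(-1/75888) - 3681/2186 = -374455/75888 - 3681/2186 = -548951179/82945584 ≈ -6.6182)
1/G = 1/(-548951179/82945584) = -82945584/548951179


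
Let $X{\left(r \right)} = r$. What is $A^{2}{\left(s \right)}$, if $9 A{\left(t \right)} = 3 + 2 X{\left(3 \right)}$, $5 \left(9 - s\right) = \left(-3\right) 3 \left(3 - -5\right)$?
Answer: $1$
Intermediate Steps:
$s = \frac{117}{5}$ ($s = 9 - \frac{\left(-3\right) 3 \left(3 - -5\right)}{5} = 9 - \frac{\left(-9\right) \left(3 + 5\right)}{5} = 9 - \frac{\left(-9\right) 8}{5} = 9 - - \frac{72}{5} = 9 + \frac{72}{5} = \frac{117}{5} \approx 23.4$)
$A{\left(t \right)} = 1$ ($A{\left(t \right)} = \frac{3 + 2 \cdot 3}{9} = \frac{3 + 6}{9} = \frac{1}{9} \cdot 9 = 1$)
$A^{2}{\left(s \right)} = 1^{2} = 1$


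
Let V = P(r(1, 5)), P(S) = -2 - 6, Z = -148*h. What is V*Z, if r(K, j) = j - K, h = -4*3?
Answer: -14208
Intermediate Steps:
h = -12
Z = 1776 (Z = -148*(-12) = 1776)
P(S) = -8
V = -8
V*Z = -8*1776 = -14208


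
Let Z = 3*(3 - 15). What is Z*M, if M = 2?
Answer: -72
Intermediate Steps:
Z = -36 (Z = 3*(-12) = -36)
Z*M = -36*2 = -72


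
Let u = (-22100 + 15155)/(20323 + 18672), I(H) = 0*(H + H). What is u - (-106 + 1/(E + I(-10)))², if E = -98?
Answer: -841769712435/74901596 ≈ -11238.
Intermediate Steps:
I(H) = 0 (I(H) = 0*(2*H) = 0)
u = -1389/7799 (u = -6945/38995 = -6945*1/38995 = -1389/7799 ≈ -0.17810)
u - (-106 + 1/(E + I(-10)))² = -1389/7799 - (-106 + 1/(-98 + 0))² = -1389/7799 - (-106 + 1/(-98))² = -1389/7799 - (-106 - 1/98)² = -1389/7799 - (-10389/98)² = -1389/7799 - 1*107931321/9604 = -1389/7799 - 107931321/9604 = -841769712435/74901596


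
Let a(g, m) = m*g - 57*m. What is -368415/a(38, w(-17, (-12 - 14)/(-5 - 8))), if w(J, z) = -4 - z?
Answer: -122805/38 ≈ -3231.7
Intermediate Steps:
a(g, m) = -57*m + g*m (a(g, m) = g*m - 57*m = -57*m + g*m)
-368415/a(38, w(-17, (-12 - 14)/(-5 - 8))) = -368415*1/((-57 + 38)*(-4 - (-12 - 14)/(-5 - 8))) = -368415*(-1/(19*(-4 - (-26)/(-13)))) = -368415*(-1/(19*(-4 - (-26)*(-1)/13))) = -368415*(-1/(19*(-4 - 1*2))) = -368415*(-1/(19*(-4 - 2))) = -368415/((-6*(-19))) = -368415/114 = -368415*1/114 = -122805/38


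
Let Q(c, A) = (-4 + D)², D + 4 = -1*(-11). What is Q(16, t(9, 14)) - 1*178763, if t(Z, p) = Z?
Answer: -178754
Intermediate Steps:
D = 7 (D = -4 - 1*(-11) = -4 + 11 = 7)
Q(c, A) = 9 (Q(c, A) = (-4 + 7)² = 3² = 9)
Q(16, t(9, 14)) - 1*178763 = 9 - 1*178763 = 9 - 178763 = -178754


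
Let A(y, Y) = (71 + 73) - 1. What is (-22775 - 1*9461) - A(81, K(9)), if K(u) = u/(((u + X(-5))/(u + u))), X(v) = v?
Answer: -32379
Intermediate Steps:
K(u) = 2*u**2/(-5 + u) (K(u) = u/(((u - 5)/(u + u))) = u/(((-5 + u)/((2*u)))) = u/(((-5 + u)*(1/(2*u)))) = u/(((-5 + u)/(2*u))) = u*(2*u/(-5 + u)) = 2*u**2/(-5 + u))
A(y, Y) = 143 (A(y, Y) = 144 - 1 = 143)
(-22775 - 1*9461) - A(81, K(9)) = (-22775 - 1*9461) - 1*143 = (-22775 - 9461) - 143 = -32236 - 143 = -32379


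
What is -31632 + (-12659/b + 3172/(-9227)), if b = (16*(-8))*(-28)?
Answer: -1046184748017/33069568 ≈ -31636.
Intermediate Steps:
b = 3584 (b = -128*(-28) = 3584)
-31632 + (-12659/b + 3172/(-9227)) = -31632 + (-12659/3584 + 3172/(-9227)) = -31632 + (-12659*1/3584 + 3172*(-1/9227)) = -31632 + (-12659/3584 - 3172/9227) = -31632 - 128173041/33069568 = -1046184748017/33069568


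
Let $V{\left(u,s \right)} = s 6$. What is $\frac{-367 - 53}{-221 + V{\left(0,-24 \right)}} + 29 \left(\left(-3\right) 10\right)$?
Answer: $- \frac{63426}{73} \approx -868.85$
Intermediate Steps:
$V{\left(u,s \right)} = 6 s$
$\frac{-367 - 53}{-221 + V{\left(0,-24 \right)}} + 29 \left(\left(-3\right) 10\right) = \frac{-367 - 53}{-221 + 6 \left(-24\right)} + 29 \left(\left(-3\right) 10\right) = - \frac{420}{-221 - 144} + 29 \left(-30\right) = - \frac{420}{-365} - 870 = \left(-420\right) \left(- \frac{1}{365}\right) - 870 = \frac{84}{73} - 870 = - \frac{63426}{73}$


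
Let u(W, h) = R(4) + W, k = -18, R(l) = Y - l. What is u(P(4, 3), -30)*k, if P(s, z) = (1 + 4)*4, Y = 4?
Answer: -360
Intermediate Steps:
P(s, z) = 20 (P(s, z) = 5*4 = 20)
R(l) = 4 - l
u(W, h) = W (u(W, h) = (4 - 1*4) + W = (4 - 4) + W = 0 + W = W)
u(P(4, 3), -30)*k = 20*(-18) = -360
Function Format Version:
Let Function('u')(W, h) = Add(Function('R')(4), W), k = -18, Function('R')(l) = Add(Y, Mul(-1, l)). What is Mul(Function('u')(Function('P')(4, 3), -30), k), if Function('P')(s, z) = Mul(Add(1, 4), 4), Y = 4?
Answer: -360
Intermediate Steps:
Function('P')(s, z) = 20 (Function('P')(s, z) = Mul(5, 4) = 20)
Function('R')(l) = Add(4, Mul(-1, l))
Function('u')(W, h) = W (Function('u')(W, h) = Add(Add(4, Mul(-1, 4)), W) = Add(Add(4, -4), W) = Add(0, W) = W)
Mul(Function('u')(Function('P')(4, 3), -30), k) = Mul(20, -18) = -360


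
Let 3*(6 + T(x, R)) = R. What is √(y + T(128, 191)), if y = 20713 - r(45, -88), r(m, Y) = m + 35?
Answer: 2*√46554/3 ≈ 143.84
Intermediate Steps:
r(m, Y) = 35 + m
T(x, R) = -6 + R/3
y = 20633 (y = 20713 - (35 + 45) = 20713 - 1*80 = 20713 - 80 = 20633)
√(y + T(128, 191)) = √(20633 + (-6 + (⅓)*191)) = √(20633 + (-6 + 191/3)) = √(20633 + 173/3) = √(62072/3) = 2*√46554/3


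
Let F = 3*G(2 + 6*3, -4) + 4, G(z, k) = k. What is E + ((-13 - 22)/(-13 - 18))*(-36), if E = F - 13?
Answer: -1911/31 ≈ -61.645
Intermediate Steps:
F = -8 (F = 3*(-4) + 4 = -12 + 4 = -8)
E = -21 (E = -8 - 13 = -21)
E + ((-13 - 22)/(-13 - 18))*(-36) = -21 + ((-13 - 22)/(-13 - 18))*(-36) = -21 - 35/(-31)*(-36) = -21 - 35*(-1/31)*(-36) = -21 + (35/31)*(-36) = -21 - 1260/31 = -1911/31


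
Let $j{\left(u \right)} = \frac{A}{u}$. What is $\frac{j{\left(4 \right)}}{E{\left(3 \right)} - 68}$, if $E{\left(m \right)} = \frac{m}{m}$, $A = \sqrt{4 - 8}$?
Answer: $- \frac{i}{134} \approx - 0.0074627 i$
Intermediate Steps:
$A = 2 i$ ($A = \sqrt{-4} = 2 i \approx 2.0 i$)
$E{\left(m \right)} = 1$
$j{\left(u \right)} = \frac{2 i}{u}$
$\frac{j{\left(4 \right)}}{E{\left(3 \right)} - 68} = \frac{2 i \frac{1}{4}}{1 - 68} = \frac{\frac{1}{2} i}{1 - 68} = \frac{\frac{1}{2} i}{-67} = - \frac{\frac{1}{2} i}{67} = - \frac{i}{134}$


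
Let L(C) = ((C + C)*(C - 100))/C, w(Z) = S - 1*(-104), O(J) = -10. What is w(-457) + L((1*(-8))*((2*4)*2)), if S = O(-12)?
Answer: -362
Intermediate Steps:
S = -10
w(Z) = 94 (w(Z) = -10 - 1*(-104) = -10 + 104 = 94)
L(C) = -200 + 2*C (L(C) = ((2*C)*(-100 + C))/C = (2*C*(-100 + C))/C = -200 + 2*C)
w(-457) + L((1*(-8))*((2*4)*2)) = 94 + (-200 + 2*((1*(-8))*((2*4)*2))) = 94 + (-200 + 2*(-64*2)) = 94 + (-200 + 2*(-8*16)) = 94 + (-200 + 2*(-128)) = 94 + (-200 - 256) = 94 - 456 = -362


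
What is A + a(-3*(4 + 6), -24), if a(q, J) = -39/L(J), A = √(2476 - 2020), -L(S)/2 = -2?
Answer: -39/4 + 2*√114 ≈ 11.604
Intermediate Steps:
L(S) = 4 (L(S) = -2*(-2) = 4)
A = 2*√114 (A = √456 = 2*√114 ≈ 21.354)
a(q, J) = -39/4
A + a(-3*(4 + 6), -24) = 2*√114 - 39/4 = -39/4 + 2*√114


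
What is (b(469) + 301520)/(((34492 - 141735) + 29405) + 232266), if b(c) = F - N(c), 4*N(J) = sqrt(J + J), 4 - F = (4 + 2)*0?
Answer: 25127/12869 - sqrt(938)/617712 ≈ 1.9525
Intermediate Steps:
F = 4 (F = 4 - (4 + 2)*0 = 4 - 6*0 = 4 - 1*0 = 4 + 0 = 4)
N(J) = sqrt(2)*sqrt(J)/4 (N(J) = sqrt(J + J)/4 = sqrt(2*J)/4 = (sqrt(2)*sqrt(J))/4 = sqrt(2)*sqrt(J)/4)
b(c) = 4 - sqrt(2)*sqrt(c)/4
(b(469) + 301520)/(((34492 - 141735) + 29405) + 232266) = ((4 - sqrt(2)*sqrt(469)/4) + 301520)/(((34492 - 141735) + 29405) + 232266) = ((4 - sqrt(938)/4) + 301520)/((-107243 + 29405) + 232266) = (301524 - sqrt(938)/4)/(-77838 + 232266) = (301524 - sqrt(938)/4)/154428 = (301524 - sqrt(938)/4)*(1/154428) = 25127/12869 - sqrt(938)/617712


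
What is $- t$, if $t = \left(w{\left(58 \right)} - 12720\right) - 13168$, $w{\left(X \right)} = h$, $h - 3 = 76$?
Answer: $25809$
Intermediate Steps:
$h = 79$ ($h = 3 + 76 = 79$)
$w{\left(X \right)} = 79$
$t = -25809$ ($t = \left(79 - 12720\right) - 13168 = -12641 - 13168 = -25809$)
$- t = \left(-1\right) \left(-25809\right) = 25809$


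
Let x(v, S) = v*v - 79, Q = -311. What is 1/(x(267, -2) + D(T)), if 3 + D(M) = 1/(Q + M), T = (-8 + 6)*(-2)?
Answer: 307/21860548 ≈ 1.4044e-5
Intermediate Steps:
T = 4 (T = -2*(-2) = 4)
x(v, S) = -79 + v² (x(v, S) = v² - 79 = -79 + v²)
D(M) = -3 + 1/(-311 + M)
1/(x(267, -2) + D(T)) = 1/((-79 + 267²) + (934 - 3*4)/(-311 + 4)) = 1/((-79 + 71289) + (934 - 12)/(-307)) = 1/(71210 - 1/307*922) = 1/(71210 - 922/307) = 1/(21860548/307) = 307/21860548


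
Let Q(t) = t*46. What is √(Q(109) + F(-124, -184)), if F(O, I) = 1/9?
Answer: √45127/3 ≈ 70.810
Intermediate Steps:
F(O, I) = ⅑
Q(t) = 46*t
√(Q(109) + F(-124, -184)) = √(46*109 + ⅑) = √(5014 + ⅑) = √(45127/9) = √45127/3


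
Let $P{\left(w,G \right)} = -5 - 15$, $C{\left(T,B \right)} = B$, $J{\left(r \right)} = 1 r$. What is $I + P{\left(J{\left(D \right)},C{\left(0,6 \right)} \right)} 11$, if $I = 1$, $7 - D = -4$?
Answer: $-219$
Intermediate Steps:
$D = 11$ ($D = 7 - -4 = 7 + 4 = 11$)
$J{\left(r \right)} = r$
$P{\left(w,G \right)} = -20$ ($P{\left(w,G \right)} = -5 - 15 = -20$)
$I + P{\left(J{\left(D \right)},C{\left(0,6 \right)} \right)} 11 = 1 - 220 = -219$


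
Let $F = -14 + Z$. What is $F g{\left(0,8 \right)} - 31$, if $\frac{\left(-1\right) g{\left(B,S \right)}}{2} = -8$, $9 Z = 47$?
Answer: $- \frac{1543}{9} \approx -171.44$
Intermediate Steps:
$Z = \frac{47}{9}$ ($Z = \frac{1}{9} \cdot 47 = \frac{47}{9} \approx 5.2222$)
$F = - \frac{79}{9}$ ($F = -14 + \frac{47}{9} = - \frac{79}{9} \approx -8.7778$)
$g{\left(B,S \right)} = 16$ ($g{\left(B,S \right)} = \left(-2\right) \left(-8\right) = 16$)
$F g{\left(0,8 \right)} - 31 = \left(- \frac{79}{9}\right) 16 - 31 = - \frac{1264}{9} - 31 = - \frac{1543}{9}$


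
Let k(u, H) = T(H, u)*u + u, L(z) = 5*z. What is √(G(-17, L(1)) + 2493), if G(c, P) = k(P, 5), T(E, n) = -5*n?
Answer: √2373 ≈ 48.713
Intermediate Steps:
k(u, H) = u - 5*u² (k(u, H) = (-5*u)*u + u = -5*u² + u = u - 5*u²)
G(c, P) = P*(1 - 5*P)
√(G(-17, L(1)) + 2493) = √((5*1)*(1 - 25) + 2493) = √(5*(1 - 5*5) + 2493) = √(5*(1 - 25) + 2493) = √(5*(-24) + 2493) = √(-120 + 2493) = √2373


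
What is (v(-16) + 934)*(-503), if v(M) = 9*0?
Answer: -469802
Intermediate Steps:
v(M) = 0
(v(-16) + 934)*(-503) = (0 + 934)*(-503) = 934*(-503) = -469802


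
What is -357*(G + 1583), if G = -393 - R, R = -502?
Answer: -604044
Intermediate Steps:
G = 109 (G = -393 - 1*(-502) = -393 + 502 = 109)
-357*(G + 1583) = -357*(109 + 1583) = -357*1692 = -604044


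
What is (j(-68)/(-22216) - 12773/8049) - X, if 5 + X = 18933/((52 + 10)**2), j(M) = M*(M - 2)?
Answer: -148343533993/85921368612 ≈ -1.7265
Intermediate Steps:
j(M) = M*(-2 + M)
X = -287/3844 (X = -5 + 18933/((52 + 10)**2) = -5 + 18933/(62**2) = -5 + 18933/3844 = -287/3844 ≈ -0.074662)
(j(-68)/(-22216) - 12773/8049) - X = (-68*(-2 - 68)/(-22216) - 12773/8049) - 1*(-287/3844) = (-68*(-70)*(-1/22216) - 12773*1/8049) + 287/3844 = (4760*(-1/22216) - 12773/8049) + 287/3844 = (-595/2777 - 12773/8049) + 287/3844 = -40259776/22352073 + 287/3844 = -148343533993/85921368612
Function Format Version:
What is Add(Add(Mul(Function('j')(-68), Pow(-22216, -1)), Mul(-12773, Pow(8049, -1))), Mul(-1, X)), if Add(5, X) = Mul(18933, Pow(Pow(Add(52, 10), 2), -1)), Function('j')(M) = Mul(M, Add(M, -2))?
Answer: Rational(-148343533993, 85921368612) ≈ -1.7265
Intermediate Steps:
Function('j')(M) = Mul(M, Add(-2, M))
X = Rational(-287, 3844) (X = Add(-5, Mul(18933, Pow(Pow(Add(52, 10), 2), -1))) = Add(-5, Mul(18933, Pow(Pow(62, 2), -1))) = Add(-5, Mul(18933, Pow(3844, -1))) = Add(-5, Mul(18933, Rational(1, 3844))) = Add(-5, Rational(18933, 3844)) = Rational(-287, 3844) ≈ -0.074662)
Add(Add(Mul(Function('j')(-68), Pow(-22216, -1)), Mul(-12773, Pow(8049, -1))), Mul(-1, X)) = Add(Add(Mul(Mul(-68, Add(-2, -68)), Pow(-22216, -1)), Mul(-12773, Pow(8049, -1))), Mul(-1, Rational(-287, 3844))) = Add(Add(Mul(Mul(-68, -70), Rational(-1, 22216)), Mul(-12773, Rational(1, 8049))), Rational(287, 3844)) = Add(Add(Mul(4760, Rational(-1, 22216)), Rational(-12773, 8049)), Rational(287, 3844)) = Add(Add(Rational(-595, 2777), Rational(-12773, 8049)), Rational(287, 3844)) = Add(Rational(-40259776, 22352073), Rational(287, 3844)) = Rational(-148343533993, 85921368612)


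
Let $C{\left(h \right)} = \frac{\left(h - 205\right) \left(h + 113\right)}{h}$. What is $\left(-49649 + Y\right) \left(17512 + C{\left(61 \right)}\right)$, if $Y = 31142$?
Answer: $- \frac{19306058232}{61} \approx -3.1649 \cdot 10^{8}$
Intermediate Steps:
$C{\left(h \right)} = \frac{\left(-205 + h\right) \left(113 + h\right)}{h}$
$\left(-49649 + Y\right) \left(17512 + C{\left(61 \right)}\right) = \left(-49649 + 31142\right) \left(17512 - \left(31 + \frac{23165}{61}\right)\right) = - 18507 \left(17512 - \frac{25056}{61}\right) = \left(-18507\right) \frac{1043176}{61} = - \frac{19306058232}{61}$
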